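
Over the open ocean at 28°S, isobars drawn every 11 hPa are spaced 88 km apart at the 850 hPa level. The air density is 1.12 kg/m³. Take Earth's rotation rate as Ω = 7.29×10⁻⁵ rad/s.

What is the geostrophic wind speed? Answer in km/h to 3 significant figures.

587 km/h

Coriolis parameter at 28°S:
f = 2Ω sin φ = 2 × 7.29×10⁻⁵ × sin 28° = 6.84×10⁻⁵ s⁻¹
Pressure gradient: |∂P/∂n| = 1100 Pa / 88000 m = 1.25×10⁻² Pa/m
Geostrophic balance (pressure-gradient force = Coriolis force):
V_g = (1/(fρ)) |∂P/∂n| = 1.25×10⁻² / (6.84×10⁻⁵ × 1.12) = 163 m/s
Converting: 163 m/s × 3.6 = 587 km/h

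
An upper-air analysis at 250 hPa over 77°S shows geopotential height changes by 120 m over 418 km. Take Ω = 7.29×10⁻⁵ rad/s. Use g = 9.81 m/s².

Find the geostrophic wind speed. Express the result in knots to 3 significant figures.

Coriolis parameter at 77°S:
f = 2Ω sin φ = 2 × 7.29×10⁻⁵ × sin 77° = 1.42×10⁻⁴ s⁻¹
Height gradient: |∂Z/∂n| = 120 m / 418000 m = 2.87×10⁻⁴
On a pressure surface, geostrophic balance gives V_g = (g/f)|∂Z/∂n|:
V_g = 9.81 × 2.87×10⁻⁴ / 1.42×10⁻⁴ = 19.8 m/s
Converting: 19.8 m/s × 1.944 = 38.5 knots

38.5 knots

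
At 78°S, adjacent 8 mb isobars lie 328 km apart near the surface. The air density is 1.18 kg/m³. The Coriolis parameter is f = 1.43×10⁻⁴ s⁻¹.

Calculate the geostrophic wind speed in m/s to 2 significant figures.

Pressure gradient: |∂P/∂n| = 800 Pa / 328000 m = 2.44×10⁻³ Pa/m
Geostrophic balance (pressure-gradient force = Coriolis force):
V_g = (1/(fρ)) |∂P/∂n| = 2.44×10⁻³ / (1.43×10⁻⁴ × 1.18) = 14.5 m/s

14 m/s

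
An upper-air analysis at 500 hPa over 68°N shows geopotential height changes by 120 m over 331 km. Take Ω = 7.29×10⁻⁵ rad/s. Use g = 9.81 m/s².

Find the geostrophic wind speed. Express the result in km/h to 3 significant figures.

Coriolis parameter at 68°N:
f = 2Ω sin φ = 2 × 7.29×10⁻⁵ × sin 68° = 1.35×10⁻⁴ s⁻¹
Height gradient: |∂Z/∂n| = 120 m / 331000 m = 3.63×10⁻⁴
On a pressure surface, geostrophic balance gives V_g = (g/f)|∂Z/∂n|:
V_g = 9.81 × 3.63×10⁻⁴ / 1.35×10⁻⁴ = 26.3 m/s
Converting: 26.3 m/s × 3.6 = 94.7 km/h

94.7 km/h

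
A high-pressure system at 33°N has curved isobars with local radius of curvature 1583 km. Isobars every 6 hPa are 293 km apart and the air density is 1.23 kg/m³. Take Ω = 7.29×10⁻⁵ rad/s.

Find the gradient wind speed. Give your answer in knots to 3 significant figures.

51.7 knots

Coriolis parameter at 33°N:
f = 2Ω sin φ = 2 × 7.29×10⁻⁵ × sin 33° = 7.94×10⁻⁵ s⁻¹
Pressure gradient: |∂P/∂n| = 600 Pa / 293000 m = 2.05×10⁻³ Pa/m
Geostrophic speed: V_g = |∂P/∂n|/(fρ) = 2.05×10⁻³/(7.94×10⁻⁵ × 1.23) = 21.0 m/s
Around a high, pressure-gradient force acts outward with centrifugal, so Coriolis balances both:
fV = (1/ρ)|∂P/∂n| + V²/R  →  V² − fR·V + fR·V_g = 0
With fR = 7.94×10⁻⁵ × 1583×10³ m = 126 m/s:
V = [fR − √((fR)² − 4 fR V_g)]/2 = [126 − √(126² − 4×126×21)]/2 = 26.6 m/s
Supergeostrophic (V > V_g = 21 m/s), as expected around a high.
Converting: 26.6 m/s × 1.944 = 51.7 knots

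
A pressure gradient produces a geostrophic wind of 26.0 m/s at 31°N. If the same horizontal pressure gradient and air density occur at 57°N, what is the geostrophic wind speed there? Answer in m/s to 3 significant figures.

16.0 m/s

With the same pressure gradient and density, V_g ∝ 1/f ∝ 1/sin φ.
V₂ = V₁ · sin φ₁ / sin φ₂ = 26.0 × sin 31° / sin 57°
V₂ = 26.0 × 0.5150/0.8387 = 16.0 m/s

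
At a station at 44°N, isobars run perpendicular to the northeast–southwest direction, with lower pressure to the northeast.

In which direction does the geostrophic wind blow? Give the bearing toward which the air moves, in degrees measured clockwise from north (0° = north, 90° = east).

The pressure-gradient force points toward the northeast (bearing 045°).
Geostrophic balance: in the Northern Hemisphere the Coriolis force deflects motion to the right, so the geostrophic wind blows 90° to the right of the pressure-gradient force (low pressure on the left).
Rotating 045° by 90° clockwise gives 135° — the wind blows toward the southeast.

135°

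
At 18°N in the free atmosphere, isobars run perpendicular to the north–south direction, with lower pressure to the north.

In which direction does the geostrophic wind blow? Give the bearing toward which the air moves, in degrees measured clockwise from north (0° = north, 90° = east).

The pressure-gradient force points toward the north (bearing 000°).
Geostrophic balance: in the Northern Hemisphere the Coriolis force deflects motion to the right, so the geostrophic wind blows 90° to the right of the pressure-gradient force (low pressure on the left).
Rotating 000° by 90° clockwise gives 090° — the wind blows toward the east.

090°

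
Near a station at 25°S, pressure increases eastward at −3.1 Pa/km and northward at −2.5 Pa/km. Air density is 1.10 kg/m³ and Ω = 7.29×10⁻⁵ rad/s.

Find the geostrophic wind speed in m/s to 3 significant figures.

Coriolis parameter at 25°S:
f = 2Ω sin φ = 2 × 7.29×10⁻⁵ × sin 25° = 6.16×10⁻⁵ s⁻¹
In the Southern Hemisphere f is negative: f = −6.16×10⁻⁵ s⁻¹.
Component geostrophic relations (x east, y north):
u_g = −(1/(fρ)) ∂P/∂y,  v_g = (1/(fρ)) ∂P/∂x
u_g = −(−2.5×10⁻³)/(−6.16×10⁻⁵ × 1.10) = −36.9 m/s;  v_g = (−3.1×10⁻³)/(−6.16×10⁻⁵ × 1.10) = 45.7 m/s
|V_g| = √(u_g² + v_g²) = 58.8 m/s

58.8 m/s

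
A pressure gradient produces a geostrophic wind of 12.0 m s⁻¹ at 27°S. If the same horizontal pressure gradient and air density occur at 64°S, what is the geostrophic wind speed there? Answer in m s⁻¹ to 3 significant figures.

6.06 m s⁻¹

With the same pressure gradient and density, V_g ∝ 1/f ∝ 1/sin φ.
V₂ = V₁ · sin φ₁ / sin φ₂ = 12.0 × sin 27° / sin 64°
V₂ = 12.0 × 0.4540/0.8988 = 6.06 m s⁻¹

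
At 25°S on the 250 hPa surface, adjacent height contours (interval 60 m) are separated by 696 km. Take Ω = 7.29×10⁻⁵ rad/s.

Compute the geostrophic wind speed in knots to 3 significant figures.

Coriolis parameter at 25°S:
f = 2Ω sin φ = 2 × 7.29×10⁻⁵ × sin 25° = 6.16×10⁻⁵ s⁻¹
Height gradient: |∂Z/∂n| = 60 m / 696000 m = 8.62×10⁻⁵
On a pressure surface, geostrophic balance gives V_g = (g/f)|∂Z/∂n|:
V_g = 9.81 × 8.62×10⁻⁵ / 6.16×10⁻⁵ = 13.7 m/s
Converting: 13.7 m/s × 1.944 = 26.7 knots

26.7 knots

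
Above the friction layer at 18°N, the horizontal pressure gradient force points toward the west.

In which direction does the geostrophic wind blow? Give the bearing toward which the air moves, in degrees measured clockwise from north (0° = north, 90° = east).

000°

The pressure-gradient force points toward the west (bearing 270°).
Geostrophic balance: in the Northern Hemisphere the Coriolis force deflects motion to the right, so the geostrophic wind blows 90° to the right of the pressure-gradient force (low pressure on the left).
Rotating 270° by 90° clockwise gives 000° — the wind blows toward the north.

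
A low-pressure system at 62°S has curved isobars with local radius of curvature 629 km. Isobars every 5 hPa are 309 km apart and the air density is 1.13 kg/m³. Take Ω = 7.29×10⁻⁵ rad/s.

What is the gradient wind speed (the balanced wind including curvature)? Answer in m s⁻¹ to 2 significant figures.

9.9 m s⁻¹

Coriolis parameter at 62°S:
f = 2Ω sin φ = 2 × 7.29×10⁻⁵ × sin 62° = 1.29×10⁻⁴ s⁻¹
Pressure gradient: |∂P/∂n| = 500 Pa / 309000 m = 1.62×10⁻³ Pa/m
Geostrophic speed: V_g = |∂P/∂n|/(fρ) = 1.62×10⁻³/(1.29×10⁻⁴ × 1.13) = 11.1 m/s
Around a low, centrifugal force acts outward with Coriolis, so pressure-gradient force balances both:
(1/ρ)|∂P/∂n| = fV + V²/R  →  V² + fR·V − fR·V_g = 0
With fR = 1.29×10⁻⁴ × 629×10³ m = 81.0 m/s:
V = [−fR + √((fR)² + 4 fR V_g)]/2 = [−81.0 + √(81.0² + 4×81.0×11.1)]/2 = 9.91 m/s
Subgeostrophic (V < V_g = 11.1 m/s), as expected around a low.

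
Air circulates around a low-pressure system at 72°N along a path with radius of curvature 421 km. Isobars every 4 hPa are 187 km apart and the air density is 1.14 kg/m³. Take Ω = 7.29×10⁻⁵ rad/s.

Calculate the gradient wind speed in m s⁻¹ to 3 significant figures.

11.3 m s⁻¹

Coriolis parameter at 72°N:
f = 2Ω sin φ = 2 × 7.29×10⁻⁵ × sin 72° = 1.39×10⁻⁴ s⁻¹
Pressure gradient: |∂P/∂n| = 400 Pa / 187000 m = 2.14×10⁻³ Pa/m
Geostrophic speed: V_g = |∂P/∂n|/(fρ) = 2.14×10⁻³/(1.39×10⁻⁴ × 1.14) = 13.5 m/s
Around a low, centrifugal force acts outward with Coriolis, so pressure-gradient force balances both:
(1/ρ)|∂P/∂n| = fV + V²/R  →  V² + fR·V − fR·V_g = 0
With fR = 1.39×10⁻⁴ × 421×10³ m = 58.4 m/s:
V = [−fR + √((fR)² + 4 fR V_g)]/2 = [−58.4 + √(58.4² + 4×58.4×13.5)]/2 = 11.3 m/s
Subgeostrophic (V < V_g = 13.5 m/s), as expected around a low.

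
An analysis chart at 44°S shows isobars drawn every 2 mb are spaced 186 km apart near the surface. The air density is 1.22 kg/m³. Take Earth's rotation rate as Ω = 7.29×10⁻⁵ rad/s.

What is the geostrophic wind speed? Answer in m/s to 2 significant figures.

8.7 m/s

Coriolis parameter at 44°S:
f = 2Ω sin φ = 2 × 7.29×10⁻⁵ × sin 44° = 1.01×10⁻⁴ s⁻¹
Pressure gradient: |∂P/∂n| = 200 Pa / 186000 m = 1.08×10⁻³ Pa/m
Geostrophic balance (pressure-gradient force = Coriolis force):
V_g = (1/(fρ)) |∂P/∂n| = 1.08×10⁻³ / (1.01×10⁻⁴ × 1.22) = 8.70 m/s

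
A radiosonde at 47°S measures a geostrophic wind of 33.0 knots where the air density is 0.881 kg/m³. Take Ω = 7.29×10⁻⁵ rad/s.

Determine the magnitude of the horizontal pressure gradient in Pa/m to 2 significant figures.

Coriolis parameter at 47°S:
f = 2Ω sin φ = 2 × 7.29×10⁻⁵ × sin 47° = 1.07×10⁻⁴ s⁻¹
Wind speed in SI: 33.0 knots = 17.0 m/s
Geostrophic balance rearranged: |∂P/∂n| = f ρ V_g
|∂P/∂n| = 1.07×10⁻⁴ × 0.881 × 17.0 = 1.59×10⁻³ Pa/m

1.6×10⁻³ Pa/m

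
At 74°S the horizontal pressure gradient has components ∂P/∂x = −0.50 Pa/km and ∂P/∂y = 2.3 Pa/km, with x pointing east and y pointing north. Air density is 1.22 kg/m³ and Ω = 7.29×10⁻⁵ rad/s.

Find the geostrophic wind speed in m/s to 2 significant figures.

14 m/s

Coriolis parameter at 74°S:
f = 2Ω sin φ = 2 × 7.29×10⁻⁵ × sin 74° = 1.40×10⁻⁴ s⁻¹
In the Southern Hemisphere f is negative: f = −1.40×10⁻⁴ s⁻¹.
Component geostrophic relations (x east, y north):
u_g = −(1/(fρ)) ∂P/∂y,  v_g = (1/(fρ)) ∂P/∂x
u_g = −(2.3×10⁻³)/(−1.40×10⁻⁴ × 1.22) = 13.5 m/s;  v_g = (−0.50×10⁻³)/(−1.40×10⁻⁴ × 1.22) = 2.92 m/s
|V_g| = √(u_g² + v_g²) = 13.8 m/s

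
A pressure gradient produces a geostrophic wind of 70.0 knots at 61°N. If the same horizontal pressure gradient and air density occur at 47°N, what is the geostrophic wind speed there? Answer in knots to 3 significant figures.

With the same pressure gradient and density, V_g ∝ 1/f ∝ 1/sin φ.
V₂ = V₁ · sin φ₁ / sin φ₂ = 70.0 × sin 61° / sin 47°
V₂ = 70.0 × 0.8746/0.7314 = 83.7 knots

83.7 knots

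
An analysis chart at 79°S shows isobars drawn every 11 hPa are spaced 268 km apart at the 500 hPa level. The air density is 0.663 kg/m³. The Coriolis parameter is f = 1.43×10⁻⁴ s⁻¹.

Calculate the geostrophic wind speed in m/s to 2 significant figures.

Pressure gradient: |∂P/∂n| = 1100 Pa / 268000 m = 4.10×10⁻³ Pa/m
Geostrophic balance (pressure-gradient force = Coriolis force):
V_g = (1/(fρ)) |∂P/∂n| = 4.10×10⁻³ / (1.43×10⁻⁴ × 0.663) = 43.3 m/s

43 m/s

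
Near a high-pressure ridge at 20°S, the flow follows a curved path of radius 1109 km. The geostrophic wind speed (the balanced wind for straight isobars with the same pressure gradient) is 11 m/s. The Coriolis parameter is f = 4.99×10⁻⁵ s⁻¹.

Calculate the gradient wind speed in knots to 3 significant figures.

29.4 knots

Around a high, pressure-gradient force acts outward with centrifugal, so Coriolis balances both:
fV = (1/ρ)|∂P/∂n| + V²/R  →  V² − fR·V + fR·V_g = 0
With fR = 4.99×10⁻⁵ × 1109×10³ m = 55.3 m/s:
V = [fR − √((fR)² − 4 fR V_g)]/2 = [55.3 − √(55.3² − 4×55.3×11)]/2 = 15.1 m/s
Supergeostrophic (V > V_g = 11 m/s), as expected around a high.
Converting: 15.1 m/s × 1.944 = 29.4 knots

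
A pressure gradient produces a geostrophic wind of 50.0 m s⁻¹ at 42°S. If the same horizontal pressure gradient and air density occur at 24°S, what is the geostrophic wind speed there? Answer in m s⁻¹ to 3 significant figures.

With the same pressure gradient and density, V_g ∝ 1/f ∝ 1/sin φ.
V₂ = V₁ · sin φ₁ / sin φ₂ = 50.0 × sin 42° / sin 24°
V₂ = 50.0 × 0.6691/0.4067 = 82.3 m s⁻¹

82.3 m s⁻¹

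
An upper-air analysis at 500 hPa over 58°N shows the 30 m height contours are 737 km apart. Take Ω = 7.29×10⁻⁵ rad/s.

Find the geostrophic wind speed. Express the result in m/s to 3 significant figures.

Coriolis parameter at 58°N:
f = 2Ω sin φ = 2 × 7.29×10⁻⁵ × sin 58° = 1.24×10⁻⁴ s⁻¹
Height gradient: |∂Z/∂n| = 30 m / 737000 m = 4.07×10⁻⁵
On a pressure surface, geostrophic balance gives V_g = (g/f)|∂Z/∂n|:
V_g = 9.81 × 4.07×10⁻⁵ / 1.24×10⁻⁴ = 3.23 m/s

3.23 m/s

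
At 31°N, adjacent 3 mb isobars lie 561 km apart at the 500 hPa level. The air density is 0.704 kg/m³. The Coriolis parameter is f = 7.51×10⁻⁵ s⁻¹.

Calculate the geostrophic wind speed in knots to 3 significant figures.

Pressure gradient: |∂P/∂n| = 300 Pa / 561000 m = 5.35×10⁻⁴ Pa/m
Geostrophic balance (pressure-gradient force = Coriolis force):
V_g = (1/(fρ)) |∂P/∂n| = 5.35×10⁻⁴ / (7.51×10⁻⁵ × 0.704) = 10.1 m/s
Converting: 10.1 m/s × 1.944 = 19.7 knots

19.7 knots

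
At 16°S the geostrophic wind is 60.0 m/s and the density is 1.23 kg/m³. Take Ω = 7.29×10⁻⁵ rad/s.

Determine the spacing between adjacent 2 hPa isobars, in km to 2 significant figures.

Coriolis parameter at 16°S:
f = 2Ω sin φ = 2 × 7.29×10⁻⁵ × sin 16° = 4.02×10⁻⁵ s⁻¹
Geostrophic balance rearranged: |∂P/∂n| = f ρ V_g
|∂P/∂n| = 4.02×10⁻⁵ × 1.23 × 60.0 = 2.97×10⁻³ Pa/m
Isobar spacing: Δn = ΔP/|∂P/∂n| = 200 Pa / 2.97×10⁻³ Pa/m = 67434 m ≈ 67 km

67 km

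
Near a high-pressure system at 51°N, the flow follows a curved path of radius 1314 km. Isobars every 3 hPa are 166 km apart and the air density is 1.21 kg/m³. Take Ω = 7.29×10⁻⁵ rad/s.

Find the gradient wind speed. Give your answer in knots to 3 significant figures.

Coriolis parameter at 51°N:
f = 2Ω sin φ = 2 × 7.29×10⁻⁵ × sin 51° = 1.13×10⁻⁴ s⁻¹
Pressure gradient: |∂P/∂n| = 300 Pa / 166000 m = 1.81×10⁻³ Pa/m
Geostrophic speed: V_g = |∂P/∂n|/(fρ) = 1.81×10⁻³/(1.13×10⁻⁴ × 1.21) = 13.2 m/s
Around a high, pressure-gradient force acts outward with centrifugal, so Coriolis balances both:
fV = (1/ρ)|∂P/∂n| + V²/R  →  V² − fR·V + fR·V_g = 0
With fR = 1.13×10⁻⁴ × 1314×10³ m = 149 m/s:
V = [fR − √((fR)² − 4 fR V_g)]/2 = [149 − √(149² − 4×149×13.2)]/2 = 14.6 m/s
Supergeostrophic (V > V_g = 13.2 m/s), as expected around a high.
Converting: 14.6 m/s × 1.944 = 28.4 knots

28.4 knots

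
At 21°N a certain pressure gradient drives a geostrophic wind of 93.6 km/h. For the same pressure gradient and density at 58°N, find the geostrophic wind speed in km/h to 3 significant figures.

39.6 km/h

With the same pressure gradient and density, V_g ∝ 1/f ∝ 1/sin φ.
V₂ = V₁ · sin φ₁ / sin φ₂ = 93.6 × sin 21° / sin 58°
V₂ = 93.6 × 0.3584/0.8480 = 39.6 km/h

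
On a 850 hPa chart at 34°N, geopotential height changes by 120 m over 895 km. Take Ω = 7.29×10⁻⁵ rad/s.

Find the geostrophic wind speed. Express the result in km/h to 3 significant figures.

Coriolis parameter at 34°N:
f = 2Ω sin φ = 2 × 7.29×10⁻⁵ × sin 34° = 8.15×10⁻⁵ s⁻¹
Height gradient: |∂Z/∂n| = 120 m / 895000 m = 1.34×10⁻⁴
On a pressure surface, geostrophic balance gives V_g = (g/f)|∂Z/∂n|:
V_g = 9.81 × 1.34×10⁻⁴ / 8.15×10⁻⁵ = 16.1 m/s
Converting: 16.1 m/s × 3.6 = 58.1 km/h

58.1 km/h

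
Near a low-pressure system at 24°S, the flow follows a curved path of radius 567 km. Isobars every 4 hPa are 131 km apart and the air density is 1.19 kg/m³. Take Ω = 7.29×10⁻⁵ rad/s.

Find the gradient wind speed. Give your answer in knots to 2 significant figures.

Coriolis parameter at 24°S:
f = 2Ω sin φ = 2 × 7.29×10⁻⁵ × sin 24° = 5.93×10⁻⁵ s⁻¹
Pressure gradient: |∂P/∂n| = 400 Pa / 131000 m = 3.05×10⁻³ Pa/m
Geostrophic speed: V_g = |∂P/∂n|/(fρ) = 3.05×10⁻³/(5.93×10⁻⁵ × 1.19) = 43.3 m/s
Around a low, centrifugal force acts outward with Coriolis, so pressure-gradient force balances both:
(1/ρ)|∂P/∂n| = fV + V²/R  →  V² + fR·V − fR·V_g = 0
With fR = 5.93×10⁻⁵ × 567×10³ m = 33.6 m/s:
V = [−fR + √((fR)² + 4 fR V_g)]/2 = [−33.6 + √(33.6² + 4×33.6×43.3)]/2 = 24.9 m/s
Subgeostrophic (V < V_g = 43.3 m/s), as expected around a low.
Converting: 24.9 m/s × 1.944 = 48 knots

48 knots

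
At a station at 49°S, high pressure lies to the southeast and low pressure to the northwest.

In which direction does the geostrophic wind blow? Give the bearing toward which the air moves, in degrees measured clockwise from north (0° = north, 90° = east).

The pressure-gradient force points toward the northwest (bearing 315°).
Geostrophic balance: in the Southern Hemisphere the Coriolis force deflects motion to the left, so the geostrophic wind blows 90° to the left of the pressure-gradient force (low pressure on the right).
Rotating 315° by 90° counterclockwise gives 225° — the wind blows toward the southwest.

225°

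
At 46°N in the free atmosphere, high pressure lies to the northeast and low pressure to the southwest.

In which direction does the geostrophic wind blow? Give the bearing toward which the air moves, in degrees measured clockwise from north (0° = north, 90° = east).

315°

The pressure-gradient force points toward the southwest (bearing 225°).
Geostrophic balance: in the Northern Hemisphere the Coriolis force deflects motion to the right, so the geostrophic wind blows 90° to the right of the pressure-gradient force (low pressure on the left).
Rotating 225° by 90° clockwise gives 315° — the wind blows toward the northwest.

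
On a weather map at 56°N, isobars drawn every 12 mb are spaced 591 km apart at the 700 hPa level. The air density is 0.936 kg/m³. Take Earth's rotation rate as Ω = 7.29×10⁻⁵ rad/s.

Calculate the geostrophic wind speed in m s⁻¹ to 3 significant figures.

Coriolis parameter at 56°N:
f = 2Ω sin φ = 2 × 7.29×10⁻⁵ × sin 56° = 1.21×10⁻⁴ s⁻¹
Pressure gradient: |∂P/∂n| = 1200 Pa / 591000 m = 2.03×10⁻³ Pa/m
Geostrophic balance (pressure-gradient force = Coriolis force):
V_g = (1/(fρ)) |∂P/∂n| = 2.03×10⁻³ / (1.21×10⁻⁴ × 0.936) = 17.9 m/s

17.9 m s⁻¹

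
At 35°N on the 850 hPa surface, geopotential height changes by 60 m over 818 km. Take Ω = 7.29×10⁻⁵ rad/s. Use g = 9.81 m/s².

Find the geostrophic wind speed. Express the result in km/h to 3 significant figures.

Coriolis parameter at 35°N:
f = 2Ω sin φ = 2 × 7.29×10⁻⁵ × sin 35° = 8.36×10⁻⁵ s⁻¹
Height gradient: |∂Z/∂n| = 60 m / 818000 m = 7.33×10⁻⁵
On a pressure surface, geostrophic balance gives V_g = (g/f)|∂Z/∂n|:
V_g = 9.81 × 7.33×10⁻⁵ / 8.36×10⁻⁵ = 8.60 m/s
Converting: 8.60 m/s × 3.6 = 31.0 km/h

31.0 km/h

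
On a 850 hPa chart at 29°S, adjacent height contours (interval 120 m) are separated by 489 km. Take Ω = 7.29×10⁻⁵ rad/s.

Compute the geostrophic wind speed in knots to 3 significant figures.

66.2 knots

Coriolis parameter at 29°S:
f = 2Ω sin φ = 2 × 7.29×10⁻⁵ × sin 29° = 7.07×10⁻⁵ s⁻¹
Height gradient: |∂Z/∂n| = 120 m / 489000 m = 2.45×10⁻⁴
On a pressure surface, geostrophic balance gives V_g = (g/f)|∂Z/∂n|:
V_g = 9.81 × 2.45×10⁻⁴ / 7.07×10⁻⁵ = 34.1 m/s
Converting: 34.1 m/s × 1.944 = 66.2 knots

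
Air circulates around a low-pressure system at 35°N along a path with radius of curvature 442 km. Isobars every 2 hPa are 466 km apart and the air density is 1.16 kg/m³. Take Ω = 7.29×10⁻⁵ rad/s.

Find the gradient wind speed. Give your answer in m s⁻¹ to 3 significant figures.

3.99 m s⁻¹

Coriolis parameter at 35°N:
f = 2Ω sin φ = 2 × 7.29×10⁻⁵ × sin 35° = 8.36×10⁻⁵ s⁻¹
Pressure gradient: |∂P/∂n| = 200 Pa / 466000 m = 4.29×10⁻⁴ Pa/m
Geostrophic speed: V_g = |∂P/∂n|/(fρ) = 4.29×10⁻⁴/(8.36×10⁻⁵ × 1.16) = 4.42 m/s
Around a low, centrifugal force acts outward with Coriolis, so pressure-gradient force balances both:
(1/ρ)|∂P/∂n| = fV + V²/R  →  V² + fR·V − fR·V_g = 0
With fR = 8.36×10⁻⁵ × 442×10³ m = 37.0 m/s:
V = [−fR + √((fR)² + 4 fR V_g)]/2 = [−37.0 + √(37.0² + 4×37.0×4.42)]/2 = 3.99 m/s
Subgeostrophic (V < V_g = 4.42 m/s), as expected around a low.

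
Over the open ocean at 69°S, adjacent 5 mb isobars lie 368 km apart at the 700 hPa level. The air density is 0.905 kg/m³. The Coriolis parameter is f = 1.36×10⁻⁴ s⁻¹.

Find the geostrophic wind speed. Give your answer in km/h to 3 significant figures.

Pressure gradient: |∂P/∂n| = 500 Pa / 368000 m = 1.36×10⁻³ Pa/m
Geostrophic balance (pressure-gradient force = Coriolis force):
V_g = (1/(fρ)) |∂P/∂n| = 1.36×10⁻³ / (1.36×10⁻⁴ × 0.905) = 11.0 m/s
Converting: 11.0 m/s × 3.6 = 39.7 km/h

39.7 km/h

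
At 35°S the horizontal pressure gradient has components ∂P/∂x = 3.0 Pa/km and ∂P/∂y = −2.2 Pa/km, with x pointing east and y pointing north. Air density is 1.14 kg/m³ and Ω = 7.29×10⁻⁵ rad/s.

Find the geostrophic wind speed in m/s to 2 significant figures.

Coriolis parameter at 35°S:
f = 2Ω sin φ = 2 × 7.29×10⁻⁵ × sin 35° = 8.36×10⁻⁵ s⁻¹
In the Southern Hemisphere f is negative: f = −8.36×10⁻⁵ s⁻¹.
Component geostrophic relations (x east, y north):
u_g = −(1/(fρ)) ∂P/∂y,  v_g = (1/(fρ)) ∂P/∂x
u_g = −(−2.2×10⁻³)/(−8.36×10⁻⁵ × 1.14) = −23.1 m/s;  v_g = (3.0×10⁻³)/(−8.36×10⁻⁵ × 1.14) = −31.5 m/s
|V_g| = √(u_g² + v_g²) = 39.0 m/s

39 m/s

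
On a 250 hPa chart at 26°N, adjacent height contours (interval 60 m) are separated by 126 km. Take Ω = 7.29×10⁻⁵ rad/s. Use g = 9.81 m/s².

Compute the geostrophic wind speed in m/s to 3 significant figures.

Coriolis parameter at 26°N:
f = 2Ω sin φ = 2 × 7.29×10⁻⁵ × sin 26° = 6.39×10⁻⁵ s⁻¹
Height gradient: |∂Z/∂n| = 60 m / 126000 m = 4.76×10⁻⁴
On a pressure surface, geostrophic balance gives V_g = (g/f)|∂Z/∂n|:
V_g = 9.81 × 4.76×10⁻⁴ / 6.39×10⁻⁵ = 73.1 m/s

73.1 m/s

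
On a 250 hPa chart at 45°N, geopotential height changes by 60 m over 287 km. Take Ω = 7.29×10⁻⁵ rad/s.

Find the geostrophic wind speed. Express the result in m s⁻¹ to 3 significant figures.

19.9 m s⁻¹

Coriolis parameter at 45°N:
f = 2Ω sin φ = 2 × 7.29×10⁻⁵ × sin 45° = 1.03×10⁻⁴ s⁻¹
Height gradient: |∂Z/∂n| = 60 m / 287000 m = 2.09×10⁻⁴
On a pressure surface, geostrophic balance gives V_g = (g/f)|∂Z/∂n|:
V_g = 9.81 × 2.09×10⁻⁴ / 1.03×10⁻⁴ = 19.9 m/s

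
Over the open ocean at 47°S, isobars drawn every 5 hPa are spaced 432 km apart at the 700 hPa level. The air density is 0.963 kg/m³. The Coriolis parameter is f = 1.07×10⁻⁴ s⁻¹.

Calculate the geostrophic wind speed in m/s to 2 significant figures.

Pressure gradient: |∂P/∂n| = 500 Pa / 432000 m = 1.16×10⁻³ Pa/m
Geostrophic balance (pressure-gradient force = Coriolis force):
V_g = (1/(fρ)) |∂P/∂n| = 1.16×10⁻³ / (1.07×10⁻⁴ × 0.963) = 11.2 m/s

11 m/s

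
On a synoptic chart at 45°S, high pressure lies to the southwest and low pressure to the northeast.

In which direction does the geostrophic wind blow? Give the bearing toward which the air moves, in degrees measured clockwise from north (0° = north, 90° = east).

315°

The pressure-gradient force points toward the northeast (bearing 045°).
Geostrophic balance: in the Southern Hemisphere the Coriolis force deflects motion to the left, so the geostrophic wind blows 90° to the left of the pressure-gradient force (low pressure on the right).
Rotating 045° by 90° counterclockwise gives 315° — the wind blows toward the northwest.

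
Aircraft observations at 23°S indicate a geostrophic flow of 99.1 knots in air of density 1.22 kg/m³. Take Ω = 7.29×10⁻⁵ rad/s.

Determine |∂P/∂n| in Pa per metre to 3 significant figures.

Coriolis parameter at 23°S:
f = 2Ω sin φ = 2 × 7.29×10⁻⁵ × sin 23° = 5.70×10⁻⁵ s⁻¹
Wind speed in SI: 99.1 knots = 51.0 m/s
Geostrophic balance rearranged: |∂P/∂n| = f ρ V_g
|∂P/∂n| = 5.70×10⁻⁵ × 1.22 × 51.0 = 3.54×10⁻³ Pa/m

3.54×10⁻³ Pa/m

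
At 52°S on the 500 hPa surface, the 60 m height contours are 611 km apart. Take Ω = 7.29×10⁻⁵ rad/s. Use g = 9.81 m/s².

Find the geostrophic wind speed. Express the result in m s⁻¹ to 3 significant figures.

Coriolis parameter at 52°S:
f = 2Ω sin φ = 2 × 7.29×10⁻⁵ × sin 52° = 1.15×10⁻⁴ s⁻¹
Height gradient: |∂Z/∂n| = 60 m / 611000 m = 9.82×10⁻⁵
On a pressure surface, geostrophic balance gives V_g = (g/f)|∂Z/∂n|:
V_g = 9.81 × 9.82×10⁻⁵ / 1.15×10⁻⁴ = 8.38 m/s

8.38 m s⁻¹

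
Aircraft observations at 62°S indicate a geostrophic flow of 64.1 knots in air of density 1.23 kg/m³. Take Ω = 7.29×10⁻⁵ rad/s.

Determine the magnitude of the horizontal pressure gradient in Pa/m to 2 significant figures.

Coriolis parameter at 62°S:
f = 2Ω sin φ = 2 × 7.29×10⁻⁵ × sin 62° = 1.29×10⁻⁴ s⁻¹
Wind speed in SI: 64.1 knots = 33.0 m/s
Geostrophic balance rearranged: |∂P/∂n| = f ρ V_g
|∂P/∂n| = 1.29×10⁻⁴ × 1.23 × 33.0 = 5.22×10⁻³ Pa/m

5.2×10⁻³ Pa/m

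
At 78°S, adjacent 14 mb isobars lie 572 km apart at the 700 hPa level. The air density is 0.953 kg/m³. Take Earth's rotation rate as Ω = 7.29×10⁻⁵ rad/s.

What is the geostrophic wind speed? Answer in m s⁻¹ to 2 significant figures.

Coriolis parameter at 78°S:
f = 2Ω sin φ = 2 × 7.29×10⁻⁵ × sin 78° = 1.43×10⁻⁴ s⁻¹
Pressure gradient: |∂P/∂n| = 1400 Pa / 572000 m = 2.45×10⁻³ Pa/m
Geostrophic balance (pressure-gradient force = Coriolis force):
V_g = (1/(fρ)) |∂P/∂n| = 2.45×10⁻³ / (1.43×10⁻⁴ × 0.953) = 18.0 m/s

18 m s⁻¹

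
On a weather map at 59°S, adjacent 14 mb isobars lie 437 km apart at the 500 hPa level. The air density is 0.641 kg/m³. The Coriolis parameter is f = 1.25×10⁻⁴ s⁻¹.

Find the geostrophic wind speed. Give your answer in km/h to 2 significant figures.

140 km/h

Pressure gradient: |∂P/∂n| = 1400 Pa / 437000 m = 3.20×10⁻³ Pa/m
Geostrophic balance (pressure-gradient force = Coriolis force):
V_g = (1/(fρ)) |∂P/∂n| = 3.20×10⁻³ / (1.25×10⁻⁴ × 0.641) = 40.0 m/s
Converting: 40.0 m/s × 3.6 = 140 km/h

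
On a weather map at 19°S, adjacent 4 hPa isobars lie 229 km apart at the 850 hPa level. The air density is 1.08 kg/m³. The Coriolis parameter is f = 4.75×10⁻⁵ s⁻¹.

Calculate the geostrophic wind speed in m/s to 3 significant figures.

Pressure gradient: |∂P/∂n| = 400 Pa / 229000 m = 1.75×10⁻³ Pa/m
Geostrophic balance (pressure-gradient force = Coriolis force):
V_g = (1/(fρ)) |∂P/∂n| = 1.75×10⁻³ / (4.75×10⁻⁵ × 1.08) = 34.0 m/s

34.0 m/s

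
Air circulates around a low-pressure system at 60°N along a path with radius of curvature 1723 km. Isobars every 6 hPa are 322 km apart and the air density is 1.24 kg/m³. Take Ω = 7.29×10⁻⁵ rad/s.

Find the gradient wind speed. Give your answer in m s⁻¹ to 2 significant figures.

11 m s⁻¹

Coriolis parameter at 60°N:
f = 2Ω sin φ = 2 × 7.29×10⁻⁵ × sin 60° = 1.26×10⁻⁴ s⁻¹
Pressure gradient: |∂P/∂n| = 600 Pa / 322000 m = 1.86×10⁻³ Pa/m
Geostrophic speed: V_g = |∂P/∂n|/(fρ) = 1.86×10⁻³/(1.26×10⁻⁴ × 1.24) = 11.9 m/s
Around a low, centrifugal force acts outward with Coriolis, so pressure-gradient force balances both:
(1/ρ)|∂P/∂n| = fV + V²/R  →  V² + fR·V − fR·V_g = 0
With fR = 1.26×10⁻⁴ × 1723×10³ m = 218 m/s:
V = [−fR + √((fR)² + 4 fR V_g)]/2 = [−218 + √(218² + 4×218×11.9)]/2 = 11.3 m/s
Subgeostrophic (V < V_g = 11.9 m/s), as expected around a low.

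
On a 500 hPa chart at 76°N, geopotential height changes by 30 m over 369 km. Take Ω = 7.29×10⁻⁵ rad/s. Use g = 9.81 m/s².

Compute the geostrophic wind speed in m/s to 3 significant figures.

Coriolis parameter at 76°N:
f = 2Ω sin φ = 2 × 7.29×10⁻⁵ × sin 76° = 1.41×10⁻⁴ s⁻¹
Height gradient: |∂Z/∂n| = 30 m / 369000 m = 8.13×10⁻⁵
On a pressure surface, geostrophic balance gives V_g = (g/f)|∂Z/∂n|:
V_g = 9.81 × 8.13×10⁻⁵ / 1.41×10⁻⁴ = 5.64 m/s

5.64 m/s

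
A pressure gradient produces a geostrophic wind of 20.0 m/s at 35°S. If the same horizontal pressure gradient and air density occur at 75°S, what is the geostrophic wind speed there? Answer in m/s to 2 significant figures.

With the same pressure gradient and density, V_g ∝ 1/f ∝ 1/sin φ.
V₂ = V₁ · sin φ₁ / sin φ₂ = 20.0 × sin 35° / sin 75°
V₂ = 20.0 × 0.5736/0.9659 = 12 m/s

12 m/s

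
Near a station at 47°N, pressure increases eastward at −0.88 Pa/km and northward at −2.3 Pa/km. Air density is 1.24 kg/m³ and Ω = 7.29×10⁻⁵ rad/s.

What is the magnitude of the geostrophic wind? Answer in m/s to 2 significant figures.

Coriolis parameter at 47°N:
f = 2Ω sin φ = 2 × 7.29×10⁻⁵ × sin 47° = 1.07×10⁻⁴ s⁻¹
Component geostrophic relations (x east, y north):
u_g = −(1/(fρ)) ∂P/∂y,  v_g = (1/(fρ)) ∂P/∂x
u_g = −(−2.3×10⁻³)/(1.07×10⁻⁴ × 1.24) = 17.4 m/s;  v_g = (−0.88×10⁻³)/(1.07×10⁻⁴ × 1.24) = −6.66 m/s
|V_g| = √(u_g² + v_g²) = 18.6 m/s

19 m/s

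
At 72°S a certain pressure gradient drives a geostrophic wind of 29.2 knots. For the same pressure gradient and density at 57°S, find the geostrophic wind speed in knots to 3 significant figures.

With the same pressure gradient and density, V_g ∝ 1/f ∝ 1/sin φ.
V₂ = V₁ · sin φ₁ / sin φ₂ = 29.2 × sin 72° / sin 57°
V₂ = 29.2 × 0.9511/0.8387 = 33.1 knots

33.1 knots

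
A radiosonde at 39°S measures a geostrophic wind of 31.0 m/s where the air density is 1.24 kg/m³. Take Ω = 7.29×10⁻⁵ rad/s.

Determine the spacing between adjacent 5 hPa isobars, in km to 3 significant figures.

Coriolis parameter at 39°S:
f = 2Ω sin φ = 2 × 7.29×10⁻⁵ × sin 39° = 9.18×10⁻⁵ s⁻¹
Geostrophic balance rearranged: |∂P/∂n| = f ρ V_g
|∂P/∂n| = 9.18×10⁻⁵ × 1.24 × 31.0 = 3.53×10⁻³ Pa/m
Isobar spacing: Δn = ΔP/|∂P/∂n| = 500 Pa / 3.53×10⁻³ Pa/m = 141761 m ≈ 142 km

142 km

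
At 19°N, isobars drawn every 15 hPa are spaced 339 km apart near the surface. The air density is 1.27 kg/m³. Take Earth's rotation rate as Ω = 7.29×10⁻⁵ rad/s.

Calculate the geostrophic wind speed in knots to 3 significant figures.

143 knots

Coriolis parameter at 19°N:
f = 2Ω sin φ = 2 × 7.29×10⁻⁵ × sin 19° = 4.75×10⁻⁵ s⁻¹
Pressure gradient: |∂P/∂n| = 1500 Pa / 339000 m = 4.42×10⁻³ Pa/m
Geostrophic balance (pressure-gradient force = Coriolis force):
V_g = (1/(fρ)) |∂P/∂n| = 4.42×10⁻³ / (4.75×10⁻⁵ × 1.27) = 73.4 m/s
Converting: 73.4 m/s × 1.944 = 143 knots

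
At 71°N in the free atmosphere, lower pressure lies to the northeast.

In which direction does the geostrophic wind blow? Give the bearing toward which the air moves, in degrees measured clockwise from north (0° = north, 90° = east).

The pressure-gradient force points toward the northeast (bearing 045°).
Geostrophic balance: in the Northern Hemisphere the Coriolis force deflects motion to the right, so the geostrophic wind blows 90° to the right of the pressure-gradient force (low pressure on the left).
Rotating 045° by 90° clockwise gives 135° — the wind blows toward the southeast.

135°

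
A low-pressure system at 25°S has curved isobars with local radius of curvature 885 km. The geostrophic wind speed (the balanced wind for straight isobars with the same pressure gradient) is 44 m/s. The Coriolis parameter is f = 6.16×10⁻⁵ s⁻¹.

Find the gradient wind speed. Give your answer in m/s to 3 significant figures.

28.8 m/s

Around a low, centrifugal force acts outward with Coriolis, so pressure-gradient force balances both:
(1/ρ)|∂P/∂n| = fV + V²/R  →  V² + fR·V − fR·V_g = 0
With fR = 6.16×10⁻⁵ × 885×10³ m = 54.5 m/s:
V = [−fR + √((fR)² + 4 fR V_g)]/2 = [−54.5 + √(54.5² + 4×54.5×44)]/2 = 28.8 m/s
Subgeostrophic (V < V_g = 44 m/s), as expected around a low.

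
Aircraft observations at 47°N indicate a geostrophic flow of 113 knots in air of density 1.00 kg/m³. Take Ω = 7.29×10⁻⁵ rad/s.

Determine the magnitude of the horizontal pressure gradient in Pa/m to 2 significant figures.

6.2×10⁻³ Pa/m

Coriolis parameter at 47°N:
f = 2Ω sin φ = 2 × 7.29×10⁻⁵ × sin 47° = 1.07×10⁻⁴ s⁻¹
Wind speed in SI: 113 knots = 58.1 m/s
Geostrophic balance rearranged: |∂P/∂n| = f ρ V_g
|∂P/∂n| = 1.07×10⁻⁴ × 1.00 × 58.1 = 6.20×10⁻³ Pa/m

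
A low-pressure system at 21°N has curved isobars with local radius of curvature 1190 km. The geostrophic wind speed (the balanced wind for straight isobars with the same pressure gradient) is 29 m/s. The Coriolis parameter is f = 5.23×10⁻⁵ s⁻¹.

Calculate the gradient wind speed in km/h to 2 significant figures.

Around a low, centrifugal force acts outward with Coriolis, so pressure-gradient force balances both:
(1/ρ)|∂P/∂n| = fV + V²/R  →  V² + fR·V − fR·V_g = 0
With fR = 5.23×10⁻⁵ × 1190×10³ m = 62.2 m/s:
V = [−fR + √((fR)² + 4 fR V_g)]/2 = [−62.2 + √(62.2² + 4×62.2×29)]/2 = 21.5 m/s
Subgeostrophic (V < V_g = 29 m/s), as expected around a low.
Converting: 21.5 m/s × 3.6 = 78 km/h

78 km/h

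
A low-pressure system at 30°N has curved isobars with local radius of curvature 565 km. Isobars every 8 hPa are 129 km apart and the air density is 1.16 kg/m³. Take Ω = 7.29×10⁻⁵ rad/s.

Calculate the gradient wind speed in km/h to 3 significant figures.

Coriolis parameter at 30°N:
f = 2Ω sin φ = 2 × 7.29×10⁻⁵ × sin 30° = 7.29×10⁻⁵ s⁻¹
Pressure gradient: |∂P/∂n| = 800 Pa / 129000 m = 6.20×10⁻³ Pa/m
Geostrophic speed: V_g = |∂P/∂n|/(fρ) = 6.20×10⁻³/(7.29×10⁻⁵ × 1.16) = 73.3 m/s
Around a low, centrifugal force acts outward with Coriolis, so pressure-gradient force balances both:
(1/ρ)|∂P/∂n| = fV + V²/R  →  V² + fR·V − fR·V_g = 0
With fR = 7.29×10⁻⁵ × 565×10³ m = 41.2 m/s:
V = [−fR + √((fR)² + 4 fR V_g)]/2 = [−41.2 + √(41.2² + 4×41.2×73.3)]/2 = 38.1 m/s
Subgeostrophic (V < V_g = 73.3 m/s), as expected around a low.
Converting: 38.1 m/s × 3.6 = 137 km/h

137 km/h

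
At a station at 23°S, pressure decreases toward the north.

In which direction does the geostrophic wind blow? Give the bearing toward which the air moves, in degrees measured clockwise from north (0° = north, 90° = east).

270°

The pressure-gradient force points toward the north (bearing 000°).
Geostrophic balance: in the Southern Hemisphere the Coriolis force deflects motion to the left, so the geostrophic wind blows 90° to the left of the pressure-gradient force (low pressure on the right).
Rotating 000° by 90° counterclockwise gives 270° — the wind blows toward the west.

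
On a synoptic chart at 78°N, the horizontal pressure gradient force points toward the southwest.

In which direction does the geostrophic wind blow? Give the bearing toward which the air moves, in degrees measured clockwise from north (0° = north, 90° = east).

The pressure-gradient force points toward the southwest (bearing 225°).
Geostrophic balance: in the Northern Hemisphere the Coriolis force deflects motion to the right, so the geostrophic wind blows 90° to the right of the pressure-gradient force (low pressure on the left).
Rotating 225° by 90° clockwise gives 315° — the wind blows toward the northwest.

315°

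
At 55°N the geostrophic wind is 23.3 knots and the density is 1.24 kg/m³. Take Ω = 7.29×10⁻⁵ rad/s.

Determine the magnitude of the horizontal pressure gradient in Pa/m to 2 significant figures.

Coriolis parameter at 55°N:
f = 2Ω sin φ = 2 × 7.29×10⁻⁵ × sin 55° = 1.19×10⁻⁴ s⁻¹
Wind speed in SI: 23.3 knots = 12.0 m/s
Geostrophic balance rearranged: |∂P/∂n| = f ρ V_g
|∂P/∂n| = 1.19×10⁻⁴ × 1.24 × 12.0 = 1.78×10⁻³ Pa/m

1.8×10⁻³ Pa/m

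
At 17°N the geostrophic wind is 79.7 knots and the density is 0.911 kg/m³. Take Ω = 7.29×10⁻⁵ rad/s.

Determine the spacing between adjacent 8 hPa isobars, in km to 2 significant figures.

500 km

Coriolis parameter at 17°N:
f = 2Ω sin φ = 2 × 7.29×10⁻⁵ × sin 17° = 4.26×10⁻⁵ s⁻¹
Wind speed in SI: 79.7 knots = 41.0 m/s
Geostrophic balance rearranged: |∂P/∂n| = f ρ V_g
|∂P/∂n| = 4.26×10⁻⁵ × 0.911 × 41.0 = 1.59×10⁻³ Pa/m
Isobar spacing: Δn = ΔP/|∂P/∂n| = 800 Pa / 1.59×10⁻³ Pa/m = 502438 m ≈ 500 km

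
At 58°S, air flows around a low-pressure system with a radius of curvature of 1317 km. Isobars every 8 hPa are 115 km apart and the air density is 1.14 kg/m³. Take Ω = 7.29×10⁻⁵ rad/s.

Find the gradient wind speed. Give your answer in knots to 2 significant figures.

77 knots

Coriolis parameter at 58°S:
f = 2Ω sin φ = 2 × 7.29×10⁻⁵ × sin 58° = 1.24×10⁻⁴ s⁻¹
Pressure gradient: |∂P/∂n| = 800 Pa / 115000 m = 6.96×10⁻³ Pa/m
Geostrophic speed: V_g = |∂P/∂n|/(fρ) = 6.96×10⁻³/(1.24×10⁻⁴ × 1.14) = 49.4 m/s
Around a low, centrifugal force acts outward with Coriolis, so pressure-gradient force balances both:
(1/ρ)|∂P/∂n| = fV + V²/R  →  V² + fR·V − fR·V_g = 0
With fR = 1.24×10⁻⁴ × 1317×10³ m = 163 m/s:
V = [−fR + √((fR)² + 4 fR V_g)]/2 = [−163 + √(163² + 4×163×49.4)]/2 = 39.7 m/s
Subgeostrophic (V < V_g = 49.4 m/s), as expected around a low.
Converting: 39.7 m/s × 1.944 = 77 knots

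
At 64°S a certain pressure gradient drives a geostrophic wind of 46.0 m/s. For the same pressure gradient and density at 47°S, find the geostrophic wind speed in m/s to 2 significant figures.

With the same pressure gradient and density, V_g ∝ 1/f ∝ 1/sin φ.
V₂ = V₁ · sin φ₁ / sin φ₂ = 46.0 × sin 64° / sin 47°
V₂ = 46.0 × 0.8988/0.7314 = 57 m/s

57 m/s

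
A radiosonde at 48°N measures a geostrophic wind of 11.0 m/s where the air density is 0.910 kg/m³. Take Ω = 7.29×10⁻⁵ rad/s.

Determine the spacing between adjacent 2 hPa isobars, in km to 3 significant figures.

Coriolis parameter at 48°N:
f = 2Ω sin φ = 2 × 7.29×10⁻⁵ × sin 48° = 1.08×10⁻⁴ s⁻¹
Geostrophic balance rearranged: |∂P/∂n| = f ρ V_g
|∂P/∂n| = 1.08×10⁻⁴ × 0.910 × 11.0 = 1.08×10⁻³ Pa/m
Isobar spacing: Δn = ΔP/|∂P/∂n| = 200 Pa / 1.08×10⁻³ Pa/m = 184402 m ≈ 184 km

184 km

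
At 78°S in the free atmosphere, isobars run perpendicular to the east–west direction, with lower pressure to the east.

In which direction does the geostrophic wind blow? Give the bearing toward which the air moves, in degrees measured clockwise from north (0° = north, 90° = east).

000°

The pressure-gradient force points toward the east (bearing 090°).
Geostrophic balance: in the Southern Hemisphere the Coriolis force deflects motion to the left, so the geostrophic wind blows 90° to the left of the pressure-gradient force (low pressure on the right).
Rotating 090° by 90° counterclockwise gives 000° — the wind blows toward the north.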